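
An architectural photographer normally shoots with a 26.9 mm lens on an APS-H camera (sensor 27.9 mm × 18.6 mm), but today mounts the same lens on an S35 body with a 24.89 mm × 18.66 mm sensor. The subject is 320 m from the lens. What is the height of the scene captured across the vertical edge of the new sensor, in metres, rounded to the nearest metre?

222 m

The focal length stays 26.9 mm; the relevant sensor dimension is now h = 18.66 mm. Object distance dₒ = 320 m = 320000 mm.
Thin-lens field height W = h·(dₒ − f)/f = 18.66 × (320000 − 26.9)/26.9 ≈ 221959.035 mm = 221.959 m.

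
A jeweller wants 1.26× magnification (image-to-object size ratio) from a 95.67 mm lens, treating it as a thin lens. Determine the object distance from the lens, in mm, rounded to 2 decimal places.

With m = dᵢ/dₒ and 1/f = 1/dₒ + 1/dᵢ, substituting dᵢ = m·dₒ gives 1/f = (1 + 1/m)/dₒ, hence dₒ = f·(1 + 1/m).
dₒ = 95.67 × (1 + 1/1.26) = 95.67 × 1.79365 ≈ 171.599 mm.

171.60 mm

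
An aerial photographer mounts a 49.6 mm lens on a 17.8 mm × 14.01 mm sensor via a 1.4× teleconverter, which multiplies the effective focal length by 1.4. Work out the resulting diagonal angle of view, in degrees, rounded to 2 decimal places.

Effective focal length f = 49.6 × 1.4 = 69.44 mm.
Sensor diagonal = √(17.8² + 14.01²) = √513.1201 ≈ 22.6522 mm.
α = 2·arctan(22.652 / (2 × 69.44)) = 2·arctan(0.16311) ≈ 18.5274°.

18.53°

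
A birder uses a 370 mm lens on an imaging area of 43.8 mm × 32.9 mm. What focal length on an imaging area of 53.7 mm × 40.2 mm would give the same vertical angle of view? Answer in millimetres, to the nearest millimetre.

452 mm

Equal angle of view means equal height/f ratio, so f₂ = f₁ · (height₂/height₁) = 370 × 40.2/32.9.
f₂ = 370 × 1.22188 ≈ 452.097 mm.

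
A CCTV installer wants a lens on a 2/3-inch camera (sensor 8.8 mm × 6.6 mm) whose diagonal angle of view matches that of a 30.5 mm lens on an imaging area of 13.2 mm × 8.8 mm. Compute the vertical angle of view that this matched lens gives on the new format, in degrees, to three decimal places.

17.738°

Sensor diagonal = √(13.2² + 8.8²) = √251.6800 ≈ 15.8644 mm.
Sensor diagonal = √(8.8² + 6.6²) = √121.0000 ≈ 11.0000 mm.
Equal diagonal AOV ⇒ f₂ = f₁ · 11.0000/15.8644 = 30.5 × 0.69338 ≈ 21.1479 mm.
Vertical AOV on the new format = 2·arctan(6.6 / (2 × 21.1479)) = 2·arctan(0.15604) ≈ 17.7382°.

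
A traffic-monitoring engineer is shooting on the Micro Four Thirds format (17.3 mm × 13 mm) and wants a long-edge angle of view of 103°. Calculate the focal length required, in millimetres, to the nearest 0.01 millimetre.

6.88 mm

From α = 2·arctan(w/2f) we get f = w / (2·tan(α/2)).
With w = 17.3 mm and α/2 = 51.5°, tan(α/2) ≈ 1.25717, so f ≈ 17.3 / 2.51434 ≈ 6.8805 mm.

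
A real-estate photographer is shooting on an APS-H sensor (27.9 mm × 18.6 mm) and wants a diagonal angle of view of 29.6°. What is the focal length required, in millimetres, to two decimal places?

63.46 mm

Sensor diagonal = √(27.9² + 18.6²) = √1124.3700 ≈ 33.5316 mm.
From α = 2·arctan(d/2f) we get f = d / (2·tan(α/2)).
With d = 33.5316 mm and α/2 = 14.8°, tan(α/2) ≈ 0.26421, so f ≈ 33.5316 / 0.52842 ≈ 63.4561 mm.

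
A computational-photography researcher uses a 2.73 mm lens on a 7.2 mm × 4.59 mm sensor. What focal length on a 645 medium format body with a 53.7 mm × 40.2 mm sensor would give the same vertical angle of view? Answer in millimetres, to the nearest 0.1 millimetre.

Equal angle of view means equal height/f ratio, so f₂ = f₁ · (height₂/height₁) = 2.73 × 40.2/4.59.
f₂ = 2.73 × 8.75817 ≈ 23.910 mm.

23.9 mm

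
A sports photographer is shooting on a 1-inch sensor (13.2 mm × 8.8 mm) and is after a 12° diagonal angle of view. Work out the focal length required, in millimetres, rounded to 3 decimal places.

75.470 mm

Sensor diagonal = √(13.2² + 8.8²) = √251.6800 ≈ 15.8644 mm.
From α = 2·arctan(d/2f) we get f = d / (2·tan(α/2)).
With d = 15.8644 mm and α/2 = 6°, tan(α/2) ≈ 0.10510, so f ≈ 15.8644 / 0.21021 ≈ 75.4700 mm.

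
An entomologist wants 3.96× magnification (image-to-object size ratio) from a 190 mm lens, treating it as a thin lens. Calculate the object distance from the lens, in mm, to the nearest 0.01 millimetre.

237.98 mm

With m = dᵢ/dₒ and 1/f = 1/dₒ + 1/dᵢ, substituting dᵢ = m·dₒ gives 1/f = (1 + 1/m)/dₒ, hence dₒ = f·(1 + 1/m).
dₒ = 190 × (1 + 1/3.96) = 190 × 1.25253 ≈ 237.980 mm.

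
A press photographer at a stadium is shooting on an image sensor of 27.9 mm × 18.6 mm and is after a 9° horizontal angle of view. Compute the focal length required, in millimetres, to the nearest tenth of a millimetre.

177.3 mm

From α = 2·arctan(w/2f) we get f = w / (2·tan(α/2)).
With w = 27.9 mm and α/2 = 4.5°, tan(α/2) ≈ 0.07870, so f ≈ 27.9 / 0.15740 ≈ 177.2516 mm.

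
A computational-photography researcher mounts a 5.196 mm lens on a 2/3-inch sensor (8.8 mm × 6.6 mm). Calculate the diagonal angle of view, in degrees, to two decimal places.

Sensor diagonal = √(8.8² + 6.6²) = √121.0000 ≈ 11.0000 mm.
Angle of view α = 2·arctan(d/2f) with d = 11.0000 mm and f = 5.196 mm.
d/2f = 1.05851; arctan(1.05851) ≈ 46.6280°, so α ≈ 93.2560°.

93.26°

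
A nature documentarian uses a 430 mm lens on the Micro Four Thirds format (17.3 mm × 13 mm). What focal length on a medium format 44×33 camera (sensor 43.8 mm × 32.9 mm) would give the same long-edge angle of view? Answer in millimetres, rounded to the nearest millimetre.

Equal angle of view means equal width/f ratio, so f₂ = f₁ · (width₂/width₁) = 430 × 43.8/17.3.
f₂ = 430 × 2.53179 ≈ 1088.671 mm.

1089 mm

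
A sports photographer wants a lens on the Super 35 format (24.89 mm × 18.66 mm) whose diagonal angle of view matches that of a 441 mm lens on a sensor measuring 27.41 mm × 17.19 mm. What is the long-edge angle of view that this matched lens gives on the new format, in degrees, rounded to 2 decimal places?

Sensor diagonal = √(27.41² + 17.19²) = √1046.8042 ≈ 32.3544 mm.
Sensor diagonal = √(24.89² + 18.66²) = √967.7077 ≈ 31.1080 mm.
Equal diagonal AOV ⇒ f₂ = f₁ · 31.1080/32.3544 = 441 × 0.96148 ≈ 424.0118 mm.
Long-edge AOV on the new format = 2·arctan(24.89 / (2 × 424.0118)) = 2·arctan(0.02935) ≈ 3.3624°.

3.36°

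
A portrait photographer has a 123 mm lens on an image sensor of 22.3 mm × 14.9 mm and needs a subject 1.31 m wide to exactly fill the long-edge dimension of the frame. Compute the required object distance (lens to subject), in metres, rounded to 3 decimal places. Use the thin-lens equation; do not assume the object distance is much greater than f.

7.349 m

W: 1.31 m = 1310 mm.
Magnification m = w/W = dᵢ/dₒ; combined with 1/f = 1/dₒ + 1/dᵢ this gives dₒ = f·(1 + W/w).
dₒ = 123 mm × (1 + 1310/22.3) = 123 × 59.7444 ≈ 7348.561 mm = 7.34856 m.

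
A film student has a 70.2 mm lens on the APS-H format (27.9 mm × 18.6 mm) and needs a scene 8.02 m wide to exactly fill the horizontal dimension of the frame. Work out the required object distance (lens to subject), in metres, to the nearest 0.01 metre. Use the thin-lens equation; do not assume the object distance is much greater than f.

20.25 m

W: 8.02 m = 8020 mm.
Magnification m = w/W = dᵢ/dₒ; combined with 1/f = 1/dₒ + 1/dᵢ this gives dₒ = f·(1 + W/w).
dₒ = 70.2 mm × (1 + 8020/27.9) = 70.2 × 288.4552 ≈ 20249.555 mm = 20.2496 m.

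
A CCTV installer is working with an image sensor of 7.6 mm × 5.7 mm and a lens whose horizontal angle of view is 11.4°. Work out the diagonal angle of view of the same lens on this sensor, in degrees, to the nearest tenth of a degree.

From the horizontal AOV: f = 7.6 / (2·tan(5.7°)) = 7.6 / 0.19963 ≈ 38.0711 mm.
Sensor diagonal = √(7.6² + 5.7²) = √90.2500 ≈ 9.5000 mm.
Diagonal AOV = 2·arctan(9.5000 / (2 × 38.0711)) = 2·arctan(0.12477) ≈ 14.2237°.

14.2°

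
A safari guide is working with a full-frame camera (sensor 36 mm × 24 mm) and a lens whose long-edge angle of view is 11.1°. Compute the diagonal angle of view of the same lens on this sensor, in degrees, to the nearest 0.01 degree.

From the long-edge AOV: f = 36 / (2·tan(5.55°)) = 36 / 0.19434 ≈ 185.2426 mm.
Sensor diagonal = √(36² + 24²) = √1872.0000 ≈ 43.2666 mm.
Diagonal AOV = 2·arctan(43.2666 / (2 × 185.2426)) = 2·arctan(0.11678) ≈ 13.3221°.

13.32°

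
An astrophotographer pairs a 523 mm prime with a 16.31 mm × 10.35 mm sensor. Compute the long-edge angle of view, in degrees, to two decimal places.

1.79°

Angle of view α = 2·arctan(w/2f) with w = 16.31 mm and f = 523 mm.
w/2f = 0.01559; arctan(0.01559) ≈ 0.8933°, so α ≈ 1.7867°.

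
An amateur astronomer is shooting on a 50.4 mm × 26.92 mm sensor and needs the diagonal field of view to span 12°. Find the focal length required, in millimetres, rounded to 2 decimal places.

271.82 mm

Sensor diagonal = √(50.4² + 26.92²) = √3264.8464 ≈ 57.1388 mm.
From α = 2·arctan(d/2f) we get f = d / (2·tan(α/2)).
With d = 57.1388 mm and α/2 = 6°, tan(α/2) ≈ 0.10510, so f ≈ 57.1388 / 0.21021 ≈ 271.8198 mm.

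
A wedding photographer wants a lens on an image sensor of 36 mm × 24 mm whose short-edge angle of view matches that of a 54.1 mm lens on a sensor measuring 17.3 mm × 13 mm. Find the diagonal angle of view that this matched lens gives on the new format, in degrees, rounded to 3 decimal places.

24.443°

Equal short-edge AOV ⇒ f₂ = f₁ · 24/13 = 54.1 × 1.84615 ≈ 99.8769 mm.
Sensor diagonal = √(36² + 24²) = √1872.0000 ≈ 43.2666 mm.
Diagonal AOV on the new format = 2·arctan(43.2666 / (2 × 99.8769)) = 2·arctan(0.21660) ≈ 24.4429°.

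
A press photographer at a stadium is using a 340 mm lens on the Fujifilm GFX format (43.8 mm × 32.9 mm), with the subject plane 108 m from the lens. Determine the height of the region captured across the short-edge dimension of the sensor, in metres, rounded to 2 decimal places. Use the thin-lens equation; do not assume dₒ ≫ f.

10.42 m

dₒ: 108 m = 108000 mm.
Similar triangles through the lens centre give W/dₒ = h/dᵢ; with 1/f = 1/dₒ + 1/dᵢ this gives W = h·(dₒ − f)/f.
W = 32.9 mm × (108000 − 340) / 340 = 32.9 × 316.6471 ≈ 10417.688 mm = 10.4177 m.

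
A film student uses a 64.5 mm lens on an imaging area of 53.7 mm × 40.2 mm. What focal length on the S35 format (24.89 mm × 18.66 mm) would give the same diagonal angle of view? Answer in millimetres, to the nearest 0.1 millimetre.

29.9 mm

Sensor diagonal = √(53.7² + 40.2²) = √4499.7300 ≈ 67.0800 mm.
Sensor diagonal = √(24.89² + 18.66²) = √967.7077 ≈ 31.1080 mm.
Equal angle of view means equal diagonal/f ratio, so f₂ = f₁ · (diagonal₂/diagonal₁) = 64.5 × 31.1080/67.0800.
f₂ = 64.5 × 0.46374 ≈ 29.912 mm.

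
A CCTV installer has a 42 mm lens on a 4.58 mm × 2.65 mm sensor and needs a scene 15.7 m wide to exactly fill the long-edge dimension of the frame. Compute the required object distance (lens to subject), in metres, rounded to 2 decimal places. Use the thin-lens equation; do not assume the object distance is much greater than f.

144.02 m

W: 15.7 m = 15700 mm.
Magnification m = w/W = dᵢ/dₒ; combined with 1/f = 1/dₒ + 1/dᵢ this gives dₒ = f·(1 + W/w).
dₒ = 42 mm × (1 + 15700/4.58) = 42 × 3428.9476 ≈ 144015.799 mm = 144.016 m.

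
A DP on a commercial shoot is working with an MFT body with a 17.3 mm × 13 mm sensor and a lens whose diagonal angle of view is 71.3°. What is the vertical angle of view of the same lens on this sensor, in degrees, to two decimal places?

46.62°

Sensor diagonal = √(17.3² + 13²) = √468.2900 ≈ 21.6400 mm.
From the diagonal AOV: f = 21.6400 / (2·tan(35.65°)) = 21.6400 / 1.43450 ≈ 15.0854 mm.
Vertical AOV = 2·arctan(13 / (2 × 15.0854)) = 2·arctan(0.43088) ≈ 46.6205°.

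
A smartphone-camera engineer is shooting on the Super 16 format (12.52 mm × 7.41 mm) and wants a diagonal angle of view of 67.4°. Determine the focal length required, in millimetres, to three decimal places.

Sensor diagonal = √(12.52² + 7.41²) = √211.6585 ≈ 14.5485 mm.
From α = 2·arctan(d/2f) we get f = d / (2·tan(α/2)).
With d = 14.5485 mm and α/2 = 33.7°, tan(α/2) ≈ 0.66692, so f ≈ 14.5485 / 1.33383 ≈ 10.9073 mm.

10.907 mm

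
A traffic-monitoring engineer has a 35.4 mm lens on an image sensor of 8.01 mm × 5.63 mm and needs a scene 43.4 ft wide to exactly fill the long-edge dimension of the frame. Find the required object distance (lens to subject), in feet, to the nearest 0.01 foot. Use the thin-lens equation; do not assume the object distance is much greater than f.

W: 43.4 ft × 304.8 mm/ft = 13228.32 mm.
Magnification m = w/W = dᵢ/dₒ; combined with 1/f = 1/dₒ + 1/dᵢ this gives dₒ = f·(1 + W/w).
dₒ = 35.4 mm × (1 + 13228.3/8.01) = 35.4 × 1652.4756 ≈ 58497.636 mm = 58497.636/304.8 ft = 191.921 ft.

191.92 ft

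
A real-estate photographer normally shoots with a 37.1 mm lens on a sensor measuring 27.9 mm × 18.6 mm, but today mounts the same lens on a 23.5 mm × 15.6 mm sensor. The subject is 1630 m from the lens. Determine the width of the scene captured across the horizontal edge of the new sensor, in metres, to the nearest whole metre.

1032 m

The focal length stays 37.1 mm; the relevant sensor dimension is now w = 23.5 mm. Object distance dₒ = 1630 m = 1.63e+06 mm.
Thin-lens field width W = w·(dₒ − f)/f = 23.5 × (1.63e+06 − 37.1)/37.1 ≈ 1032456.284 mm = 1032.46 m.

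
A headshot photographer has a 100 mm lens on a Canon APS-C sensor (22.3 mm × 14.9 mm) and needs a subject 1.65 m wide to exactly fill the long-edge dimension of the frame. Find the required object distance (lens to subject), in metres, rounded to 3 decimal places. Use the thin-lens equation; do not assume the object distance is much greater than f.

W: 1.65 m = 1650 mm.
Magnification m = w/W = dᵢ/dₒ; combined with 1/f = 1/dₒ + 1/dᵢ this gives dₒ = f·(1 + W/w).
dₒ = 100 mm × (1 + 1650/22.3) = 100 × 74.9910 ≈ 7499.103 mm = 7.4991 m.

7.499 m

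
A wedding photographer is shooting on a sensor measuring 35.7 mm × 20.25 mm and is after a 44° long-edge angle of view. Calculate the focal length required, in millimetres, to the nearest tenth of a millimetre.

44.2 mm

From α = 2·arctan(w/2f) we get f = w / (2·tan(α/2)).
With w = 35.7 mm and α/2 = 22°, tan(α/2) ≈ 0.40403, so f ≈ 35.7 / 0.80805 ≈ 44.1803 mm.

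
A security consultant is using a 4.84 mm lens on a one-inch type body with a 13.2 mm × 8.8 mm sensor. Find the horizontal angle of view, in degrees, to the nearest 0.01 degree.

107.49°

Angle of view α = 2·arctan(w/2f) with w = 13.2 mm and f = 4.84 mm.
w/2f = 1.36364; arctan(1.36364) ≈ 53.7462°, so α ≈ 107.4923°.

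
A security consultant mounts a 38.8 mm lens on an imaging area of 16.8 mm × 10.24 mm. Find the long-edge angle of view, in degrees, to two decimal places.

Angle of view α = 2·arctan(w/2f) with w = 16.8 mm and f = 38.8 mm.
w/2f = 0.21649; arctan(0.21649) ≈ 12.2157°, so α ≈ 24.4314°.

24.43°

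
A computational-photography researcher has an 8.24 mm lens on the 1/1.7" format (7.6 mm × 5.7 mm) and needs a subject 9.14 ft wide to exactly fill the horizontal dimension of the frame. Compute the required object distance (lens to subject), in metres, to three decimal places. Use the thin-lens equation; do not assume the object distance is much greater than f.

3.029 m

W: 9.14 ft × 304.8 mm/ft = 2785.87 mm.
Magnification m = w/W = dᵢ/dₒ; combined with 1/f = 1/dₒ + 1/dᵢ this gives dₒ = f·(1 + W/w).
dₒ = 8.24 mm × (1 + 2785.87/7.6) = 8.24 × 367.5621 ≈ 3028.712 mm = 3.02871 m.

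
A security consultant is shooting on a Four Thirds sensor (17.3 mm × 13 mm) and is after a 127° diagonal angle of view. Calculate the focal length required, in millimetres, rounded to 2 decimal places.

Sensor diagonal = √(17.3² + 13²) = √468.2900 ≈ 21.6400 mm.
From α = 2·arctan(d/2f) we get f = d / (2·tan(α/2)).
With d = 21.6400 mm and α/2 = 63.5°, tan(α/2) ≈ 2.00569, so f ≈ 21.6400 / 4.01138 ≈ 5.3947 mm.

5.39 mm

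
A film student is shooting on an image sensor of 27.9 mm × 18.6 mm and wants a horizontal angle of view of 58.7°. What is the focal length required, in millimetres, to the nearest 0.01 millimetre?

24.81 mm

From α = 2·arctan(w/2f) we get f = w / (2·tan(α/2)).
With w = 27.9 mm and α/2 = 29.35°, tan(α/2) ≈ 0.56232, so f ≈ 27.9 / 1.12464 ≈ 24.8079 mm.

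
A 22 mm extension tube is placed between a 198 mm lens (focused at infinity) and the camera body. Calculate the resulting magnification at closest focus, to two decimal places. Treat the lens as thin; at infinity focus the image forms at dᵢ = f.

The tube moves the image plane from f to f + e, so dᵢ = 198 + 22 = 220 mm. Focus is achieved when 1/f = 1/dₒ + 1/dᵢ, giving dₒ = 1/(1/f − 1/(f+e)).
Magnification m = dᵢ/dₒ = (f+e)·(1/f − 1/(f+e)) = e/f = 22/198 ≈ 0.1111.

0.11×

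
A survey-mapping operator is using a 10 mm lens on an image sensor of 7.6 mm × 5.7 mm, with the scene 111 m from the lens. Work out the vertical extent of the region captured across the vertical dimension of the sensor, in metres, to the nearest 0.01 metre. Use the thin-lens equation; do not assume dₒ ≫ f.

dₒ: 111 m = 111000 mm.
Similar triangles through the lens centre give W/dₒ = h/dᵢ; with 1/f = 1/dₒ + 1/dᵢ this gives W = h·(dₒ − f)/f.
W = 5.7 mm × (111000 − 10) / 10 = 5.7 × 11099.0000 ≈ 63264.300 mm = 63.2643 m.

63.26 m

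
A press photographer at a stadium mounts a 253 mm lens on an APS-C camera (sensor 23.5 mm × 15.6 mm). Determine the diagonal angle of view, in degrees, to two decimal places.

6.38°

Sensor diagonal = √(23.5² + 15.6²) = √795.6100 ≈ 28.2066 mm.
Angle of view α = 2·arctan(d/2f) with d = 28.2066 mm and f = 253 mm.
d/2f = 0.05574; arctan(0.05574) ≈ 3.1906°, so α ≈ 6.3812°.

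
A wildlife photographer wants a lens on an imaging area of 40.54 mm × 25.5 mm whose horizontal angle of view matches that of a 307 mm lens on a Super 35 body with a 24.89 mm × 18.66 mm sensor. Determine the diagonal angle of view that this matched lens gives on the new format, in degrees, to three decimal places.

Equal horizontal AOV ⇒ f₂ = f₁ · 40.54/24.89 = 307 × 1.62877 ≈ 500.0313 mm.
Sensor diagonal = √(40.54² + 25.5²) = √2293.7416 ≈ 47.8930 mm.
Diagonal AOV on the new format = 2·arctan(47.8930 / (2 × 500.0313)) = 2·arctan(0.04789) ≈ 5.4836°.

5.484°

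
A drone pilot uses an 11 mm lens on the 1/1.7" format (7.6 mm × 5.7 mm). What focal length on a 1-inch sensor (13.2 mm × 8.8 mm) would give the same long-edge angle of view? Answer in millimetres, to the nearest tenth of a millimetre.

Equal angle of view means equal width/f ratio, so f₂ = f₁ · (width₂/width₁) = 11 × 13.2/7.6.
f₂ = 11 × 1.73684 ≈ 19.105 mm.

19.1 mm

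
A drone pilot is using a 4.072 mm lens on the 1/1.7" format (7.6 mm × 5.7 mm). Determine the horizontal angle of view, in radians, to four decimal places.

1.5017 rad

Angle of view α = 2·arctan(w/2f) with w = 7.6 mm and f = 4.072 mm.
w/2f = 0.93320; arctan(0.93320) ≈ 0.7509 rad, so α ≈ 1.5017 rad.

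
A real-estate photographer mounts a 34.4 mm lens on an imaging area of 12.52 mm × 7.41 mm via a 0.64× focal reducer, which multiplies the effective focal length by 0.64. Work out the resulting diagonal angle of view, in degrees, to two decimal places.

Effective focal length f = 34.4 × 0.64 = 22.016 mm.
Sensor diagonal = √(12.52² + 7.41²) = √211.6585 ≈ 14.5485 mm.
α = 2·arctan(14.548 / (2 × 22.016)) = 2·arctan(0.33041) ≈ 36.5678°.

36.57°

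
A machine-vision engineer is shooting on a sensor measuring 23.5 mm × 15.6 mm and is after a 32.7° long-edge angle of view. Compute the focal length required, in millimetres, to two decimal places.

From α = 2·arctan(w/2f) we get f = w / (2·tan(α/2)).
With w = 23.5 mm and α/2 = 16.35°, tan(α/2) ≈ 0.29337, so f ≈ 23.5 / 0.58674 ≈ 40.0521 mm.

40.05 mm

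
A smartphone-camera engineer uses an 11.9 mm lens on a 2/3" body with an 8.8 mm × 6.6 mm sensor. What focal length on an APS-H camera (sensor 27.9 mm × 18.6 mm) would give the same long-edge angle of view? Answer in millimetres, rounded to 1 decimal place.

Equal angle of view means equal width/f ratio, so f₂ = f₁ · (width₂/width₁) = 11.9 × 27.9/8.8.
f₂ = 11.9 × 3.17045 ≈ 37.728 mm.

37.7 mm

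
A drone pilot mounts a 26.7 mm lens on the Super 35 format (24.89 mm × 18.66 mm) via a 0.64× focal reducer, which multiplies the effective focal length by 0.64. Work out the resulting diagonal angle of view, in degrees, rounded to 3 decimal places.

84.619°

Effective focal length f = 26.7 × 0.64 = 17.088 mm.
Sensor diagonal = √(24.89² + 18.66²) = √967.7077 ≈ 31.1080 mm.
α = 2·arctan(31.108 / (2 × 17.088)) = 2·arctan(0.91023) ≈ 84.6188°.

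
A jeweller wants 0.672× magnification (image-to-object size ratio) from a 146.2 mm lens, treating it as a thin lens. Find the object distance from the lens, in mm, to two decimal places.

With m = dᵢ/dₒ and 1/f = 1/dₒ + 1/dᵢ, substituting dᵢ = m·dₒ gives 1/f = (1 + 1/m)/dₒ, hence dₒ = f·(1 + 1/m).
dₒ = 146.2 × (1 + 1/0.672) = 146.2 × 2.48810 ≈ 363.760 mm.

363.76 mm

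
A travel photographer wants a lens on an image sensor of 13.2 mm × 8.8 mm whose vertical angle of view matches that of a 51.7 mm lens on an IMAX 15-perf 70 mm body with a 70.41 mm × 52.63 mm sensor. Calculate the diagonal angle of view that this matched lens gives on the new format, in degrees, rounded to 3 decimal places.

85.079°

Equal vertical AOV ⇒ f₂ = f₁ · 8.8/52.63 = 51.7 × 0.16721 ≈ 8.6445 mm.
Sensor diagonal = √(13.2² + 8.8²) = √251.6800 ≈ 15.8644 mm.
Diagonal AOV on the new format = 2·arctan(15.8644 / (2 × 8.6445)) = 2·arctan(0.91760) ≈ 85.0791°.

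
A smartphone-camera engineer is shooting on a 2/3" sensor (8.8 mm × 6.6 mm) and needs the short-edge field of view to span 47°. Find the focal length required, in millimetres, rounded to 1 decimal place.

7.6 mm

From α = 2·arctan(h/2f) we get f = h / (2·tan(α/2)).
With h = 6.6 mm and α/2 = 23.5°, tan(α/2) ≈ 0.43481, so f ≈ 6.6 / 0.86962 ≈ 7.5895 mm.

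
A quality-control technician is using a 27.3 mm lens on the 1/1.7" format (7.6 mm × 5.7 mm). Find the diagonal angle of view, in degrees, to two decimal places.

Sensor diagonal = √(7.6² + 5.7²) = √90.2500 ≈ 9.5000 mm.
Angle of view α = 2·arctan(d/2f) with d = 9.5000 mm and f = 27.3 mm.
d/2f = 0.17399; arctan(0.17399) ≈ 9.8702°, so α ≈ 19.7405°.

19.74°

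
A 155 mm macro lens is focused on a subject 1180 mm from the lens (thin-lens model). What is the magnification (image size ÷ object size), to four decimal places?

Thin lens: 1/f = 1/dₒ + 1/dᵢ → 1/dᵢ = 1/155 − 1/1180 = 0.0056042 mm⁻¹, so dᵢ ≈ 178.4390 mm.
Magnification m = dᵢ/dₒ = 178.4390/1180 ≈ 0.15122.

0.1512×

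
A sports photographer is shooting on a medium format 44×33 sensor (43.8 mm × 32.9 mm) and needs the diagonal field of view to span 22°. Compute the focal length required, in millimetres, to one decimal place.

Sensor diagonal = √(43.8² + 32.9²) = √3000.8500 ≈ 54.7800 mm.
From α = 2·arctan(d/2f) we get f = d / (2·tan(α/2)).
With d = 54.7800 mm and α/2 = 11°, tan(α/2) ≈ 0.19438, so f ≈ 54.7800 / 0.38876 ≈ 140.9094 mm.

140.9 mm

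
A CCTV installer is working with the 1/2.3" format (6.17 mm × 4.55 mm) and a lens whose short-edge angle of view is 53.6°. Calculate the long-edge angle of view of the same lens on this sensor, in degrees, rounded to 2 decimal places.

From the short-edge AOV: f = 4.55 / (2·tan(26.8°)) = 4.55 / 1.01027 ≈ 4.5037 mm.
Long-edge AOV = 2·arctan(6.17 / (2 × 4.5037)) = 2·arctan(0.68499) ≈ 68.8213°.

68.82°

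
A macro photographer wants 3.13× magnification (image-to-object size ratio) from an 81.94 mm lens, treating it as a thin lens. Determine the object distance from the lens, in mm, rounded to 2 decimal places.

108.12 mm

With m = dᵢ/dₒ and 1/f = 1/dₒ + 1/dᵢ, substituting dᵢ = m·dₒ gives 1/f = (1 + 1/m)/dₒ, hence dₒ = f·(1 + 1/m).
dₒ = 81.94 × (1 + 1/3.13) = 81.94 × 1.31949 ≈ 108.119 mm.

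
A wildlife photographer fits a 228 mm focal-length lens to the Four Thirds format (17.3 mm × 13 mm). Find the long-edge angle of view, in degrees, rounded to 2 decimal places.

Angle of view α = 2·arctan(w/2f) with w = 17.3 mm and f = 228 mm.
w/2f = 0.03794; arctan(0.03794) ≈ 2.1727°, so α ≈ 4.3454°.

4.35°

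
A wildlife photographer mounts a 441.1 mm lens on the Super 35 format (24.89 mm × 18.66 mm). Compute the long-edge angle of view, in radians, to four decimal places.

0.0564 rad

Angle of view α = 2·arctan(w/2f) with w = 24.89 mm and f = 441.1 mm.
w/2f = 0.02821; arctan(0.02821) ≈ 0.0282 rad, so α ≈ 0.0564 rad.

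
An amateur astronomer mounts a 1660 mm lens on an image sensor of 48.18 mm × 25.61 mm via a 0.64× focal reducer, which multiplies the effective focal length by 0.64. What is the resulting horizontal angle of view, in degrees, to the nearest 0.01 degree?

Effective focal length f = 1660 × 0.64 = 1062.4 mm.
α = 2·arctan(48.18 / (2 × 1062.4)) = 2·arctan(0.02268) ≈ 2.5979°.

2.60°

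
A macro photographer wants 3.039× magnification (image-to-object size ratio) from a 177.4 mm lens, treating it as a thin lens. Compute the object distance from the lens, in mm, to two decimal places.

235.77 mm

With m = dᵢ/dₒ and 1/f = 1/dₒ + 1/dᵢ, substituting dᵢ = m·dₒ gives 1/f = (1 + 1/m)/dₒ, hence dₒ = f·(1 + 1/m).
dₒ = 177.4 × (1 + 1/3.039) = 177.4 × 1.32906 ≈ 235.774 mm.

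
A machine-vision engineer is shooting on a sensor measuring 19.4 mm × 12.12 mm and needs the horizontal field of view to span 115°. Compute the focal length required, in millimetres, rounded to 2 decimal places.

6.18 mm

From α = 2·arctan(w/2f) we get f = w / (2·tan(α/2)).
With w = 19.4 mm and α/2 = 57.5°, tan(α/2) ≈ 1.56969, so f ≈ 19.4 / 3.13937 ≈ 6.1796 mm.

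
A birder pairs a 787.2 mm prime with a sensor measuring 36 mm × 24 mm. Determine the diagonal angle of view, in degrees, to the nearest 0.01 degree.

Sensor diagonal = √(36² + 24²) = √1872.0000 ≈ 43.2666 mm.
Angle of view α = 2·arctan(d/2f) with d = 43.2666 mm and f = 787.2 mm.
d/2f = 0.02748; arctan(0.02748) ≈ 1.5742°, so α ≈ 3.1483°.

3.15°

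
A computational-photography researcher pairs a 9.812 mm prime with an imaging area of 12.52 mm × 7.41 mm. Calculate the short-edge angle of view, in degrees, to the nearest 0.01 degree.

Angle of view α = 2·arctan(h/2f) with h = 7.41 mm and f = 9.812 mm.
h/2f = 0.37760; arctan(0.37760) ≈ 20.6865°, so α ≈ 41.3730°.

41.37°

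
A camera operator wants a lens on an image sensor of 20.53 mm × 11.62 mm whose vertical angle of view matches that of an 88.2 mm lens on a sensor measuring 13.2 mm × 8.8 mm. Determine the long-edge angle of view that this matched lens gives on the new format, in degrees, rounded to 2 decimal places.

10.07°

Equal vertical AOV ⇒ f₂ = f₁ · 11.62/8.8 = 88.2 × 1.32045 ≈ 116.4641 mm.
Long-edge AOV on the new format = 2·arctan(20.53 / (2 × 116.4641)) = 2·arctan(0.08814) ≈ 10.0739°.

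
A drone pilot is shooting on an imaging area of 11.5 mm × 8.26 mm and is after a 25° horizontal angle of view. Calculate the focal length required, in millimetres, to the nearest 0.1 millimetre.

From α = 2·arctan(w/2f) we get f = w / (2·tan(α/2)).
With w = 11.5 mm and α/2 = 12.5°, tan(α/2) ≈ 0.22169, so f ≈ 11.5 / 0.44339 ≈ 25.9366 mm.

25.9 mm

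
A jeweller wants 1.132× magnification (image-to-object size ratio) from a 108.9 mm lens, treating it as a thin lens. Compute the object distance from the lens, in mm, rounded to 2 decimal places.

205.10 mm

With m = dᵢ/dₒ and 1/f = 1/dₒ + 1/dᵢ, substituting dᵢ = m·dₒ gives 1/f = (1 + 1/m)/dₒ, hence dₒ = f·(1 + 1/m).
dₒ = 108.9 × (1 + 1/1.132) = 108.9 × 1.88339 ≈ 205.101 mm.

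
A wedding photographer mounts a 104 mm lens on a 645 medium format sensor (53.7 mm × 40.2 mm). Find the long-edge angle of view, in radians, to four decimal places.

0.5053 rad

Angle of view α = 2·arctan(w/2f) with w = 53.7 mm and f = 104 mm.
w/2f = 0.25817; arctan(0.25817) ≈ 0.2527 rad, so α ≈ 0.5053 rad.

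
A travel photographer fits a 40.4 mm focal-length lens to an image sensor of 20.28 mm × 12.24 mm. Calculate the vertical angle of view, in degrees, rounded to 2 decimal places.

17.23°

Angle of view α = 2·arctan(h/2f) with h = 12.24 mm and f = 40.4 mm.
h/2f = 0.15149; arctan(0.15149) ≈ 8.6140°, so α ≈ 17.2279°.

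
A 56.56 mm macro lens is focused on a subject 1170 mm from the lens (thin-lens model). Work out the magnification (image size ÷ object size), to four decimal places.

0.0508×

Thin lens: 1/f = 1/dₒ + 1/dᵢ → 1/dᵢ = 1/56.56 − 1/1170 = 0.0168256 mm⁻¹, so dᵢ ≈ 59.4331 mm.
Magnification m = dᵢ/dₒ = 59.4331/1170 ≈ 0.05080.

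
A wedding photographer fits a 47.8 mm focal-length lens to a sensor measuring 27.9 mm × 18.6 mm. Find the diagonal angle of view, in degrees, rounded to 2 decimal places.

38.66°

Sensor diagonal = √(27.9² + 18.6²) = √1124.3700 ≈ 33.5316 mm.
Angle of view α = 2·arctan(d/2f) with d = 33.5316 mm and f = 47.8 mm.
d/2f = 0.35075; arctan(0.35075) ≈ 19.3283°, so α ≈ 38.6566°.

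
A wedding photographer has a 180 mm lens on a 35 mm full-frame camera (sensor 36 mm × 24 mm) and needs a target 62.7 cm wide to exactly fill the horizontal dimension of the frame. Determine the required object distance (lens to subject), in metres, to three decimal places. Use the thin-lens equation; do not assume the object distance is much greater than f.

W: 62.7 cm = 627 mm.
Magnification m = w/W = dᵢ/dₒ; combined with 1/f = 1/dₒ + 1/dᵢ this gives dₒ = f·(1 + W/w).
dₒ = 180 mm × (1 + 627/36) = 180 × 18.4167 ≈ 3315.000 mm = 3.315 m.

3.315 m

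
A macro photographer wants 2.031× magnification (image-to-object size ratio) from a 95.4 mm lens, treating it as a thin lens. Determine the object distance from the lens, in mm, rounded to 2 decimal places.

142.37 mm

With m = dᵢ/dₒ and 1/f = 1/dₒ + 1/dᵢ, substituting dᵢ = m·dₒ gives 1/f = (1 + 1/m)/dₒ, hence dₒ = f·(1 + 1/m).
dₒ = 95.4 × (1 + 1/2.031) = 95.4 × 1.49237 ≈ 142.372 mm.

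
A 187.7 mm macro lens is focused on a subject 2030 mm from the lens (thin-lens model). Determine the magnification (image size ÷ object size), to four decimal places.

0.1019×

Thin lens: 1/f = 1/dₒ + 1/dᵢ → 1/dᵢ = 1/187.7 − 1/2030 = 0.0048350 mm⁻¹, so dᵢ ≈ 206.8235 mm.
Magnification m = dᵢ/dₒ = 206.8235/2030 ≈ 0.10188.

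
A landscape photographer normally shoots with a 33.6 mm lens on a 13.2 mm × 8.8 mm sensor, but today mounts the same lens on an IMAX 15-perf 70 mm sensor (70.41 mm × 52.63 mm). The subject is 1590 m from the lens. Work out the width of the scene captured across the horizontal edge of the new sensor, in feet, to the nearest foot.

10931 ft

The focal length stays 33.6 mm; the relevant sensor dimension is now w = 70.41 mm. Object distance dₒ = 1590 m = 1.59e+06 mm.
Thin-lens field width W = w·(dₒ − f)/f = 70.41 × (1.59e+06 − 33.6)/33.6 ≈ 3331831.376 mm = 3331831.376/304.8 ft = 10931.2 ft.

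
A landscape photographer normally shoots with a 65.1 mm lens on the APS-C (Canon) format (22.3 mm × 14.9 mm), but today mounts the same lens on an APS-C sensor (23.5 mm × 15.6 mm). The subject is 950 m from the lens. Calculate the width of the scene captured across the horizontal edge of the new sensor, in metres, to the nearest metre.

343 m

The focal length stays 65.1 mm; the relevant sensor dimension is now w = 23.5 mm. Object distance dₒ = 950 m = 950000 mm.
Thin-lens field width W = w·(dₒ − f)/f = 23.5 × (950000 − 65.1)/65.1 ≈ 342910.448 mm = 342.91 m.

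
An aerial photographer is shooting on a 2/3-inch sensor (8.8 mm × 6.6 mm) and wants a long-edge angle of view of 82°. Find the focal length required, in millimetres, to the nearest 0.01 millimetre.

5.06 mm

From α = 2·arctan(w/2f) we get f = w / (2·tan(α/2)).
With w = 8.8 mm and α/2 = 41°, tan(α/2) ≈ 0.86929, so f ≈ 8.8 / 1.73857 ≈ 5.0616 mm.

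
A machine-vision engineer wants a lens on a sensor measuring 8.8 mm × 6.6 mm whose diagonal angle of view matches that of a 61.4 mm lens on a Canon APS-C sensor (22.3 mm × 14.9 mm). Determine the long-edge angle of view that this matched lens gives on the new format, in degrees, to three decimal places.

Sensor diagonal = √(22.3² + 14.9²) = √719.3000 ≈ 26.8198 mm.
Sensor diagonal = √(8.8² + 6.6²) = √121.0000 ≈ 11.0000 mm.
Equal diagonal AOV ⇒ f₂ = f₁ · 11.0000/26.8198 = 61.4 × 0.41015 ≈ 25.1829 mm.
Long-edge AOV on the new format = 2·arctan(8.8 / (2 × 25.1829)) = 2·arctan(0.17472) ≈ 19.8215°.

19.822°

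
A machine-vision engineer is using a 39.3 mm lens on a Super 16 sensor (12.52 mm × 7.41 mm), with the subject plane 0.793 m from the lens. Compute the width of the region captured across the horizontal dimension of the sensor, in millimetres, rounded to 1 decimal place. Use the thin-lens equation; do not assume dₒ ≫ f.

dₒ: 0.793 m = 793 mm.
Similar triangles through the lens centre give W/dₒ = w/dᵢ; with 1/f = 1/dₒ + 1/dᵢ this gives W = w·(dₒ − f)/f.
W = 12.52 mm × (793 − 39.3) / 39.3 = 12.52 × 19.1781 ≈ 240.110 mm.

240.1 mm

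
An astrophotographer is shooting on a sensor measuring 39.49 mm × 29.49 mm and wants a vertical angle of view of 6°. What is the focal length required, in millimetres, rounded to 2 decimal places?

281.35 mm

From α = 2·arctan(h/2f) we get f = h / (2·tan(α/2)).
With h = 29.49 mm and α/2 = 3°, tan(α/2) ≈ 0.05241, so f ≈ 29.49 / 0.10482 ≈ 281.3514 mm.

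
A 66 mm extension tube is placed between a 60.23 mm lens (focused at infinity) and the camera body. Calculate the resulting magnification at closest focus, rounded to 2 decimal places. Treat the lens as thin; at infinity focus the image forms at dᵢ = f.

1.10×

The tube moves the image plane from f to f + e, so dᵢ = 60.23 + 66 = 126.23 mm. Focus is achieved when 1/f = 1/dₒ + 1/dᵢ, giving dₒ = 1/(1/f − 1/(f+e)).
Magnification m = dᵢ/dₒ = (f+e)·(1/f − 1/(f+e)) = e/f = 66/60.23 ≈ 1.0958.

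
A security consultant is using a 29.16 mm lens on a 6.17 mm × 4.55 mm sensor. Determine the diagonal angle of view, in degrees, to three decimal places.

14.977°

Sensor diagonal = √(6.17² + 4.55²) = √58.7714 ≈ 7.6663 mm.
Angle of view α = 2·arctan(d/2f) with d = 7.6663 mm and f = 29.16 mm.
d/2f = 0.13145; arctan(0.13145) ≈ 7.4887°, so α ≈ 14.9774°.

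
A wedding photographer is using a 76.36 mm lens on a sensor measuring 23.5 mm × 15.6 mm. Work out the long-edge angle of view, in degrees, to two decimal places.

17.50°

Angle of view α = 2·arctan(w/2f) with w = 23.5 mm and f = 76.36 mm.
w/2f = 0.15388; arctan(0.15388) ≈ 8.7479°, so α ≈ 17.4957°.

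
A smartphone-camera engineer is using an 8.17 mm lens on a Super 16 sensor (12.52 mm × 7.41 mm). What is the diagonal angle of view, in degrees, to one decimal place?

83.4°

Sensor diagonal = √(12.52² + 7.41²) = √211.6585 ≈ 14.5485 mm.
Angle of view α = 2·arctan(d/2f) with d = 14.5485 mm and f = 8.17 mm.
d/2f = 0.89036; arctan(0.89036) ≈ 41.6806°, so α ≈ 83.3612°.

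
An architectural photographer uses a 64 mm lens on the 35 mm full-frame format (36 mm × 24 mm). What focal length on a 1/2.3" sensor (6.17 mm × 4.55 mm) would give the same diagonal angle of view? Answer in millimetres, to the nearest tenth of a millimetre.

11.3 mm

Sensor diagonal = √(36² + 24²) = √1872.0000 ≈ 43.2666 mm.
Sensor diagonal = √(6.17² + 4.55²) = √58.7714 ≈ 7.6663 mm.
Equal angle of view means equal diagonal/f ratio, so f₂ = f₁ · (diagonal₂/diagonal₁) = 64 × 7.6663/43.2666.
f₂ = 64 × 0.17719 ≈ 11.340 mm.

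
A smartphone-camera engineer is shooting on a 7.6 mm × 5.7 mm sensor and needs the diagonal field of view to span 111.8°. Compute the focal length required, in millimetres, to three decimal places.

Sensor diagonal = √(7.6² + 5.7²) = √90.2500 ≈ 9.5000 mm.
From α = 2·arctan(d/2f) we get f = d / (2·tan(α/2)).
With d = 9.5000 mm and α/2 = 55.9°, tan(α/2) ≈ 1.47699, so f ≈ 9.5000 / 2.95399 ≈ 3.2160 mm.

3.216 mm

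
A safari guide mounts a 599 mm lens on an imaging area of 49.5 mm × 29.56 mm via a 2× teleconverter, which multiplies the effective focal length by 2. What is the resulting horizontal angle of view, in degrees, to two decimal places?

2.37°

Effective focal length f = 599 × 2 = 1198 mm.
α = 2·arctan(49.5 / (2 × 1198)) = 2·arctan(0.02066) ≈ 2.3671°.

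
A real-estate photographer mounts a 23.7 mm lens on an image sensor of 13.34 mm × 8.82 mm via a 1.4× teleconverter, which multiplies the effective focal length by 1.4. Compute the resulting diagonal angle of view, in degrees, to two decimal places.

27.10°

Effective focal length f = 23.7 × 1.4 = 33.18 mm.
Sensor diagonal = √(13.34² + 8.82²) = √255.7480 ≈ 15.9921 mm.
α = 2·arctan(15.992 / (2 × 33.18)) = 2·arctan(0.24099) ≈ 27.0988°.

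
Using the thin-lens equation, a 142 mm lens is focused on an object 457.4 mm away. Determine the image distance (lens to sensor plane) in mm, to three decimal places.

205.932 mm

1/dᵢ = 1/f − 1/dₒ = 1/142 − 1/457.4 = 0.0048560 mm⁻¹.
dᵢ = 1/0.0048560 ≈ 205.9315 mm.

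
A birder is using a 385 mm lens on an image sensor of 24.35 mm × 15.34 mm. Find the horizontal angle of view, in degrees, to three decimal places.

Angle of view α = 2·arctan(w/2f) with w = 24.35 mm and f = 385 mm.
w/2f = 0.03162; arctan(0.03162) ≈ 1.8113°, so α ≈ 3.6226°.

3.623°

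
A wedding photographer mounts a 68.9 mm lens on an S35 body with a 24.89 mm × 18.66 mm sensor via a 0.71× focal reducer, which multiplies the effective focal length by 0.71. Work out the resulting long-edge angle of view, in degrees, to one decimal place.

Effective focal length f = 68.9 × 0.71 = 48.919 mm.
α = 2·arctan(24.89 / (2 × 48.919)) = 2·arctan(0.25440) ≈ 28.5466°.

28.5°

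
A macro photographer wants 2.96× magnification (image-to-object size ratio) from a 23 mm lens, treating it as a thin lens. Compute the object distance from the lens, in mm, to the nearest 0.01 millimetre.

With m = dᵢ/dₒ and 1/f = 1/dₒ + 1/dᵢ, substituting dᵢ = m·dₒ gives 1/f = (1 + 1/m)/dₒ, hence dₒ = f·(1 + 1/m).
dₒ = 23 × (1 + 1/2.96) = 23 × 1.33784 ≈ 30.770 mm.

30.77 mm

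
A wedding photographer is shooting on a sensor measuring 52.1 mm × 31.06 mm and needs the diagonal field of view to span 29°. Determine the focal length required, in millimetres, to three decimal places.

Sensor diagonal = √(52.1² + 31.06²) = √3679.1336 ≈ 60.6559 mm.
From α = 2·arctan(d/2f) we get f = d / (2·tan(α/2)).
With d = 60.6559 mm and α/2 = 14.5°, tan(α/2) ≈ 0.25862, so f ≈ 60.6559 / 0.51724 ≈ 117.2694 mm.

117.269 mm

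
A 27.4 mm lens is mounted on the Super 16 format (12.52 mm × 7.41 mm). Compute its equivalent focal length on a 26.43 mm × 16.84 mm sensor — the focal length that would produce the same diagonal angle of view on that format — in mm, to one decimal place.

59.0 mm

Sensor diagonal = √(12.52² + 7.41²) = √211.6585 ≈ 14.5485 mm.
Sensor diagonal = √(26.43² + 16.84²) = √982.1305 ≈ 31.3390 mm.
Equal angle of view means equal diagonal/f ratio, so f₂ = f₁ · (diagonal₂/diagonal₁) = 27.4 × 31.3390/14.5485.
f₂ = 27.4 × 2.15410 ≈ 59.022 mm.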